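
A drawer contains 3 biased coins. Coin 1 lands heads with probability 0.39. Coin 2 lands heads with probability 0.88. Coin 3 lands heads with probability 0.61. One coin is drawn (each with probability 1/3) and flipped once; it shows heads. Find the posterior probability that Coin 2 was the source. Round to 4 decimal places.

Posterior probability ≈ 0.4681

Tabulate prior·likelihood by source: [1] prior 0.333333, lik 0.39, product 0.1300; [2] prior 0.333333, lik 0.88, product 0.2933; [3] prior 0.333333, lik 0.61, product 0.2033.
Normalizing constant = 0.62667; the posterior for Coin 2 is its product over the sum, 0.2933/0.62667 = 0.4681.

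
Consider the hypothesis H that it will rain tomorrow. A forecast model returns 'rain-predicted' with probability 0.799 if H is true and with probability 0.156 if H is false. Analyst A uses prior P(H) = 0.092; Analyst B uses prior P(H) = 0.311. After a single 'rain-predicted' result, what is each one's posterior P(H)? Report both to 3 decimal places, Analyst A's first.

The likelihood ratio for a 'rain-predicted' result is 0.799/0.156 = 5.1218.
Analyst A: prior odds 0.092/0.908 = 0.10132; posterior odds 0.51895; posterior probability 0.342.
Analyst B: prior odds 0.311/0.689 = 0.45138; posterior odds 2.3119; posterior probability 0.698.

Analyst A: 0.342; Analyst B: 0.698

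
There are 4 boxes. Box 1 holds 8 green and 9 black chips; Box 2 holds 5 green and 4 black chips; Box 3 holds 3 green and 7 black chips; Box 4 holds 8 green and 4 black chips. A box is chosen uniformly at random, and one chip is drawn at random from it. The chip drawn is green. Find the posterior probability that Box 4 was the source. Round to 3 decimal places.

Posterior probability ≈ 0.335

P(green|Box 1) = 0.4706; P(green|Box 2) = 0.5556; P(green|Box 3) = 0.3; P(green|Box 4) = 0.6667.
Prior × likelihood for each source: 0.25·0.4706=0.1176, 0.25·0.5556=0.1389, 0.25·0.3=0.07500, 0.25·0.6667=0.1667. Summing gives P(green) = 0.49820.
P(Box 4 | green) = 0.1667 / 0.49820 = 0.335.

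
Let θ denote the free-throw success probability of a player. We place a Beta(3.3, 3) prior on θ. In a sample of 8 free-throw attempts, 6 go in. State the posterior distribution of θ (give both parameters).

Observing 6 successes and 2 failures updates Beta(3.3, 3) by adding the success and failure counts to the two shape parameters: α = 3.3+6 = 9.3, β = 3+2 = 5.

Posterior: Beta(9.3, 5)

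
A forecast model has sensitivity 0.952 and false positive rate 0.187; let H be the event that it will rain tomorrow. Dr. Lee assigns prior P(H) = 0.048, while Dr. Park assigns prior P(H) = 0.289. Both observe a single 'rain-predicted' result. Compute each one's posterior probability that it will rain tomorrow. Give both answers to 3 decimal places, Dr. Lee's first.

The likelihood ratio for a 'rain-predicted' result is 0.952/0.187 = 5.0909.
Dr. Lee: prior odds 0.048/0.952 = 0.050420; posterior odds 0.25668; posterior probability 0.204.
Dr. Park: prior odds 0.289/0.711 = 0.40647; posterior odds 2.0693; posterior probability 0.674.

Dr. Lee: 0.204; Dr. Park: 0.674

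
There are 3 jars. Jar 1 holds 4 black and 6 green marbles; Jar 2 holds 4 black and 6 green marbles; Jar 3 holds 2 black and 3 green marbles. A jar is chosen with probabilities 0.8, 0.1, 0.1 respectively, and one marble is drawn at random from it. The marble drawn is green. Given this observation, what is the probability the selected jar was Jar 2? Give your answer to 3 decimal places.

Posterior probability ≈ 0.100

P(green|Jar 1) = 0.6; P(green|Jar 2) = 0.6; P(green|Jar 3) = 0.6.
Prior × likelihood for each source: 0.8·0.6=0.4800, 0.1·0.6=0.06000, 0.1·0.6=0.06000. Summing gives P(green) = 0.60000.
P(Jar 2 | green) = 0.06000 / 0.60000 = 0.100.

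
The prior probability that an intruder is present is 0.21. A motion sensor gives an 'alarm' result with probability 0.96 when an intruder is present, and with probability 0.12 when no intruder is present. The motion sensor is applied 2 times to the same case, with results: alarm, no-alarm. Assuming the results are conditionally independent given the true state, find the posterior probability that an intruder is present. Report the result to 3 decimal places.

Let H be the event that an intruder is present; start with P(H) = 0.21. P('alarm'|H) = 0.96, P('alarm'|¬H) = 0.12.
Update on result 1 ('alarm'): P(H) ← 0.96·0.2100 / (0.96·0.2100 + 0.12·0.7900) = 0.20160/0.29640 = 0.6802.
Update on result 2 ('no-alarm'): P(H) ← 0.04·0.6802 / (0.04·0.6802 + 0.88·0.3198) = 0.027206/0.30866 = 0.0881.

Posterior P(H) ≈ 0.088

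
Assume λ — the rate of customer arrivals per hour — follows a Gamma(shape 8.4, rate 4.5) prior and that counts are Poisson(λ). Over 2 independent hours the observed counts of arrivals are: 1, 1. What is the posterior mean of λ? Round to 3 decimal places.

Posterior mean ≈ 1.600

Total count ∑xᵢ = 2 over n = 2 hours.
Gamma is conjugate to the Poisson likelihood: posterior is Gamma(shape = 8.4+2 = 10.4, rate = 4.5+2 = 6.5).
E[λ | data] = 10.4/6.5 = 1.600.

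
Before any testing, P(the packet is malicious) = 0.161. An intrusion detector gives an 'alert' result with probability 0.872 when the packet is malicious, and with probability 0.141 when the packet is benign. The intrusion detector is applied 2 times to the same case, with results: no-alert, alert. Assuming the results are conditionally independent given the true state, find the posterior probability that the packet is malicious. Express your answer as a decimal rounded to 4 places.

Posterior P(H) ≈ 0.1503

With H the event that the packet is malicious, the joint likelihood of the observed sequence is P(data|H) = 0.128·0.872 = 0.11162 and P(data|¬H) = 0.859·0.141 = 0.12112.
Bayes: P(H|data) = 0.161·0.11162 / (0.161·0.11162 + 0.839·0.12112) = 0.017970/0.11959 = 0.1503.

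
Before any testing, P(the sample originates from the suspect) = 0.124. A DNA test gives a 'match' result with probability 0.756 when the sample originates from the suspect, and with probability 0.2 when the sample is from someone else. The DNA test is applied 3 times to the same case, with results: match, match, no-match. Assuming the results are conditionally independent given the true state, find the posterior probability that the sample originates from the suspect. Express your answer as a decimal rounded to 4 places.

Let H be the event that the sample originates from the suspect; start with P(H) = 0.124. P('match'|H) = 0.756, P('match'|¬H) = 0.2.
Update on result 1 ('match'): P(H) ← 0.756·0.1240 / (0.756·0.1240 + 0.2·0.8760) = 0.093744/0.26894 = 0.3486.
Update on result 2 ('match'): P(H) ← 0.756·0.3486 / (0.756·0.3486 + 0.2·0.6514) = 0.26351/0.39380 = 0.6692.
Update on result 3 ('no-match'): P(H) ← 0.244·0.6692 / (0.244·0.6692 + 0.8·0.3308) = 0.16327/0.42795 = 0.3815.

Posterior P(H) ≈ 0.3815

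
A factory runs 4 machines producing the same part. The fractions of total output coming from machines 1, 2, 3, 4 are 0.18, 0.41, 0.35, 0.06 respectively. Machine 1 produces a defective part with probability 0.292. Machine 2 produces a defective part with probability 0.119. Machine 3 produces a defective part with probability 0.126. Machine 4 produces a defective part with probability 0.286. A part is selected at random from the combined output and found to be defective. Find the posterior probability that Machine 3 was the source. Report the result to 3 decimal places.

P(defective|M1) = 0.292; P(defective|M2) = 0.119; P(defective|M3) = 0.126; P(defective|M4) = 0.286.
Prior × likelihood for each source: 0.18·0.292=0.05256, 0.41·0.119=0.04879, 0.35·0.126=0.04410, 0.06·0.286=0.01716. Summing gives P(defective) = 0.16261.
P(Machine 3 | defective) = 0.04410 / 0.16261 = 0.271.

Posterior probability ≈ 0.271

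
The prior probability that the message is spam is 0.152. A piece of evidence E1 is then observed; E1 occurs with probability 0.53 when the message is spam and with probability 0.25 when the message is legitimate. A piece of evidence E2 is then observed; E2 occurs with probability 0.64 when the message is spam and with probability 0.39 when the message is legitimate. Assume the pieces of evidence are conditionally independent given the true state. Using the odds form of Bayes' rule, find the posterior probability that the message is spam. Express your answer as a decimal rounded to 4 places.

Posterior probability ≈ 0.3841

Prior odds = 0.152/(1−0.152) = 0.17925.
Likelihood ratio for E1 = 0.53/0.25 = 2.1200.
Likelihood ratio for E2 = 0.64/0.39 = 1.6410.
Posterior odds = prior odds × LR₁ × LR₂ = 0.62359.
Posterior probability = odds/(1+odds) = 0.62359/1.6236 = 0.3841.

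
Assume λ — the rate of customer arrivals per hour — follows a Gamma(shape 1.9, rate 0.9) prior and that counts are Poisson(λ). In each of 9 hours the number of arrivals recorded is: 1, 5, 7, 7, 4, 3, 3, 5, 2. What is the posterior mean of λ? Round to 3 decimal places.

Posterior mean ≈ 3.929

Total count ∑xᵢ = 37 over n = 9 hours.
Gamma is conjugate to the Poisson likelihood: posterior is Gamma(shape = 1.9+37 = 38.9, rate = 0.9+9 = 9.9).
Posterior mean = shape/rate = 38.9/9.9 = 3.929.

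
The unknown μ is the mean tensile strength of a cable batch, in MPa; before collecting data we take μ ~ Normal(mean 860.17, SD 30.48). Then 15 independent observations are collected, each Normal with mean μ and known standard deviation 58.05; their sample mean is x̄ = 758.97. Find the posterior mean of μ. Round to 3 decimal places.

With known σ, the Normal prior is conjugate. Weight on the data is w = (n/σ²)/(n/σ² + 1/τ₀²) = 0.00445130/(0.00445130+0.00107639) = 0.80527.
Posterior mean = w·x̄ + (1−w)·μ₀ = 0.80527·758.97 + 0.19473·860.17 = 778.676.

Posterior mean ≈ 778.676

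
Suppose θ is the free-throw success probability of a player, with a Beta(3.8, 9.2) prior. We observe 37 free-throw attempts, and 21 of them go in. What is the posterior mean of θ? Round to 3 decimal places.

Posterior mean ≈ 0.496

The binomial likelihood is conjugate to the Beta prior: with 21 successes and 16 failures, the posterior is Beta(3.8+21, 9.2+16) = Beta(24.8, 25.2).
E[θ | data] = 24.8/(24.8+25.2) = 0.496.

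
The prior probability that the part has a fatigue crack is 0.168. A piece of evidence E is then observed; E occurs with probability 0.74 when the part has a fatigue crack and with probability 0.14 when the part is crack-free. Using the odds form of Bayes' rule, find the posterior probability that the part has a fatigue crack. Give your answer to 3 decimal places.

Prior odds = 0.168/(1−0.168) = 0.20192.
Likelihood ratio for E = 0.74/0.14 = 5.2857.
Posterior odds = prior odds × LR = 1.0673.
Posterior probability = odds/(1+odds) = 1.0673/2.0673 = 0.516.

Posterior probability ≈ 0.516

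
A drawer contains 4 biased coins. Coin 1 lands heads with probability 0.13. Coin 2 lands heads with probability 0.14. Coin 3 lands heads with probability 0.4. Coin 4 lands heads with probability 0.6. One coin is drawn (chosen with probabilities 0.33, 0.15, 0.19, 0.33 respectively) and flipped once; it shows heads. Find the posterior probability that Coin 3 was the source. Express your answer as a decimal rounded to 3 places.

Posterior probability ≈ 0.225

Tabulate prior·likelihood by source: [1] prior 0.33, lik 0.13, product 0.04290; [2] prior 0.15, lik 0.14, product 0.02100; [3] prior 0.19, lik 0.4, product 0.07600; [4] prior 0.33, lik 0.6, product 0.1980.
Normalizing constant = 0.33790; the posterior for Coin 3 is its product over the sum, 0.07600/0.33790 = 0.225.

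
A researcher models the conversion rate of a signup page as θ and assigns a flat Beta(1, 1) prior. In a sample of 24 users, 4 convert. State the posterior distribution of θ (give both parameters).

The binomial likelihood is conjugate to the Beta prior: with 4 successes and 20 failures, the posterior is Beta(1+4, 1+20) = Beta(5, 21).

Posterior: Beta(5, 21)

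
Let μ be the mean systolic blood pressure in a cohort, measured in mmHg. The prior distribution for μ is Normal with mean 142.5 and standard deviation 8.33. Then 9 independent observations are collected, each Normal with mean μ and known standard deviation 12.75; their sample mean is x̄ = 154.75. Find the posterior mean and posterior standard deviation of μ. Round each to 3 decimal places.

Prior precision 1/τ₀² = 1/8.33² = 0.0144115; data precision n/σ² = 9/12.75² = 0.0553633.
Posterior precision = 0.0144115 + 0.0553633 = 0.0697748, giving posterior SD = 1/√0.0697748 = 3.786.
Posterior mean = (0.0144115·142.5 + 0.0553633·154.75) / 0.0697748 = 152.220.

Posterior mean ≈ 152.220; posterior SD ≈ 3.786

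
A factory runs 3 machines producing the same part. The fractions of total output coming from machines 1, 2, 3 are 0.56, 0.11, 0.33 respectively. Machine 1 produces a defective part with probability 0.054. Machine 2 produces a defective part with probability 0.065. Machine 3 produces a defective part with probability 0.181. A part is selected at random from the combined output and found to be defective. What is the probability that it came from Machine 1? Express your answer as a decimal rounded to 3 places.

Posterior probability ≈ 0.311

P(defective|M1) = 0.054; P(defective|M2) = 0.065; P(defective|M3) = 0.181.
Prior × likelihood for each source: 0.56·0.054=0.03024, 0.11·0.065=0.007150, 0.33·0.181=0.05973. Summing gives P(defective) = 0.097120.
P(Machine 1 | defective) = 0.03024 / 0.097120 = 0.311.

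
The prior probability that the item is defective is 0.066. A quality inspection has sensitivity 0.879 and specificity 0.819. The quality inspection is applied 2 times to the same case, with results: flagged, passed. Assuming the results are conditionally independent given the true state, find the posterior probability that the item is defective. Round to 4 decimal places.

Posterior P(H) ≈ 0.0483

With H the event that the item is defective, the joint likelihood of the observed sequence is P(data|H) = 0.879·0.121 = 0.10636 and P(data|¬H) = 0.181·0.819 = 0.14824.
Bayes: P(H|data) = 0.066·0.10636 / (0.066·0.10636 + 0.934·0.14824) = 0.0070197/0.14547 = 0.0483.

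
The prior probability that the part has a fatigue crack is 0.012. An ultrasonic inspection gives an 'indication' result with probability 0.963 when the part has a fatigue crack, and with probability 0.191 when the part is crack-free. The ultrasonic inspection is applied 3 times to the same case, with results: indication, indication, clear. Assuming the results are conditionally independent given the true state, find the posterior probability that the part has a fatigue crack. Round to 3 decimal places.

With H the event that the part has a fatigue crack, the joint likelihood of the observed sequence is P(data|H) = 0.963·0.963·0.037 = 0.034313 and P(data|¬H) = 0.191·0.191·0.809 = 0.029513.
Bayes: P(H|data) = 0.012·0.034313 / (0.012·0.034313 + 0.988·0.029513) = 0.00041175/0.029571 = 0.0139.

Posterior P(H) ≈ 0.014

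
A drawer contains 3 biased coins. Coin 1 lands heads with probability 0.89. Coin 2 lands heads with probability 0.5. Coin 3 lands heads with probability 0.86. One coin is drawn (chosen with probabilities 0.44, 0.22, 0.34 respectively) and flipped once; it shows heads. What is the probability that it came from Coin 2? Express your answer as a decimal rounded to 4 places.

Tabulate prior·likelihood by source: [1] prior 0.44, lik 0.89, product 0.3916; [2] prior 0.22, lik 0.5, product 0.1100; [3] prior 0.34, lik 0.86, product 0.2924.
Normalizing constant = 0.79400; the posterior for Coin 2 is its product over the sum, 0.1100/0.79400 = 0.1385.

Posterior probability ≈ 0.1385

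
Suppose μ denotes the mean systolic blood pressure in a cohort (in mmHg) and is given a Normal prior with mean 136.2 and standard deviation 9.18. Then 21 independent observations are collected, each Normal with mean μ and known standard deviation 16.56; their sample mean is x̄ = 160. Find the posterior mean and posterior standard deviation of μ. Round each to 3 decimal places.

Posterior mean ≈ 156.807; posterior SD ≈ 3.363

With known σ, the Normal prior is conjugate. Weight on the data is w = (n/σ²)/(n/σ² + 1/τ₀²) = 0.0765770/(0.0765770+0.0118663) = 0.86583.
Posterior mean = w·x̄ + (1−w)·μ₀ = 0.86583·160 + 0.13417·136.2 = 156.807. Posterior variance = 1/(0.0765770+0.0118663) = 11.3067, so SD = 3.363.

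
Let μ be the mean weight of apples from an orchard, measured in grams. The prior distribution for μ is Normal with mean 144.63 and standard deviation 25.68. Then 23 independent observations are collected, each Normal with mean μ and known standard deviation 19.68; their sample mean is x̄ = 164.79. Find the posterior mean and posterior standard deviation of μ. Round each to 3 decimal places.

Prior precision 1/τ₀² = 1/25.68² = 0.00151639; data precision n/σ² = 23/19.68² = 0.0593851.
Posterior precision = 0.00151639 + 0.0593851 = 0.0609015, giving posterior SD = 1/√0.0609015 = 4.052.
Posterior mean = (0.00151639·144.63 + 0.0593851·164.79) / 0.0609015 = 164.288.

Posterior mean ≈ 164.288; posterior SD ≈ 4.052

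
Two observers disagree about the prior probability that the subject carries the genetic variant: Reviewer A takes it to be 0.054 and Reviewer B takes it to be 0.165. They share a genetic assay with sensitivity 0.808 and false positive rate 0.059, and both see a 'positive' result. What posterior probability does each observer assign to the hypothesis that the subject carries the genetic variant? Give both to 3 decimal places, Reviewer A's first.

The likelihood ratio for a 'positive' result is 0.808/0.059 = 13.695.
Reviewer A: prior odds 0.054/0.946 = 0.057082; posterior odds 0.78174; posterior probability 0.439.
Reviewer B: prior odds 0.165/0.835 = 0.19760; posterior odds 2.7062; posterior probability 0.730.

Reviewer A: 0.439; Reviewer B: 0.730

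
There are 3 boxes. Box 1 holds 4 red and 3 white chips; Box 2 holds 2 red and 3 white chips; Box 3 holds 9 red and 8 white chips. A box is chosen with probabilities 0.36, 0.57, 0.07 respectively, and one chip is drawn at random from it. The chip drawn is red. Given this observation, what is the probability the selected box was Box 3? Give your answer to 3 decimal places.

Posterior probability ≈ 0.079

Tabulate prior·likelihood by source: [1] prior 0.36, lik 0.5714, product 0.2057; [2] prior 0.57, lik 0.4, product 0.2280; [3] prior 0.07, lik 0.5294, product 0.03706.
Normalizing constant = 0.47077; the posterior for Box 3 is its product over the sum, 0.03706/0.47077 = 0.079.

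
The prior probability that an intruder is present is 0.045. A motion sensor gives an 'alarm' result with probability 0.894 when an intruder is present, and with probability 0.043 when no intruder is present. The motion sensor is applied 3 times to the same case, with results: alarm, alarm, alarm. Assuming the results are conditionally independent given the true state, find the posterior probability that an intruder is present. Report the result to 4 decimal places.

Posterior P(H) ≈ 0.9976

Let H be the event that an intruder is present; start with P(H) = 0.045. P('alarm'|H) = 0.894, P('alarm'|¬H) = 0.043.
Update on result 1 ('alarm'): P(H) ← 0.894·0.0450 / (0.894·0.0450 + 0.043·0.9550) = 0.040230/0.081295 = 0.4949.
Update on result 2 ('alarm'): P(H) ← 0.894·0.4949 / (0.894·0.4949 + 0.043·0.5051) = 0.44241/0.46413 = 0.9532.
Update on result 3 ('alarm'): P(H) ← 0.894·0.9532 / (0.894·0.9532 + 0.043·0.0468) = 0.85216/0.85417 = 0.9976.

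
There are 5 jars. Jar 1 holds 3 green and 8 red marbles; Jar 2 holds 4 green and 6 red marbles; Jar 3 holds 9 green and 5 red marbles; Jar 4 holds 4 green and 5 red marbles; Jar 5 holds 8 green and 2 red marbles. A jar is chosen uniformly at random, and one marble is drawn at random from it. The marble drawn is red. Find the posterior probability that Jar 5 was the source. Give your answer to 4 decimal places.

P(red|Jar 1) = 0.7273; P(red|Jar 2) = 0.6; P(red|Jar 3) = 0.3571; P(red|Jar 4) = 0.5556; P(red|Jar 5) = 0.2.
Prior × likelihood for each source: 0.2·0.7273=0.1455, 0.2·0.6=0.1200, 0.2·0.3571=0.07143, 0.2·0.5556=0.1111, 0.2·0.2=0.04000. Summing gives P(red) = 0.48799.
P(Jar 5 | red) = 0.04000 / 0.48799 = 0.0820.

Posterior probability ≈ 0.0820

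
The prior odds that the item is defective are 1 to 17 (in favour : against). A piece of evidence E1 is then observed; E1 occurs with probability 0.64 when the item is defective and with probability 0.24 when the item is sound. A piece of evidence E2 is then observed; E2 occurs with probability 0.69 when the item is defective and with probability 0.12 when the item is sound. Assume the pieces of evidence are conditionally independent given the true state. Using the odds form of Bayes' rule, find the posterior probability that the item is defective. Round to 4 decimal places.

Posterior probability ≈ 0.4742

Prior odds = 1/17 = 0.058824.
Likelihood ratio for E1 = 0.64/0.24 = 2.6667.
Likelihood ratio for E2 = 0.69/0.12 = 5.7500.
Posterior odds = prior odds × LR₁ × LR₂ = 0.90196.
Posterior probability = odds/(1+odds) = 0.90196/1.9020 = 0.4742.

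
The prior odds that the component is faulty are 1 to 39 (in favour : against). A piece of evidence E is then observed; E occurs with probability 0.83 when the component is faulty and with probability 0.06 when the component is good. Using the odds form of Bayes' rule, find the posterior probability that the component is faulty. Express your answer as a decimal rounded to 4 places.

Posterior probability ≈ 0.2618

Prior odds = 1/39 = 0.025641. In log-odds, ln(0.025641) = -3.6636.
Add log likelihood ratio: ln(13.833) = 2.6271.
Posterior log-odds = -1.0365, so posterior odds = exp(-1.0365) = 0.35470. Converting, P(H|E) = 0.35470/1.3547 = 0.2618.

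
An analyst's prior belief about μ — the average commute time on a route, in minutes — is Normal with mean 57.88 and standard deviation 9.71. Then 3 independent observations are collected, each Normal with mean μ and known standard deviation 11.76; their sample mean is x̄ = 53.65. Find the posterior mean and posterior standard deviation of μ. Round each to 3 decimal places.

Posterior mean ≈ 55.039; posterior SD ≈ 5.564

Prior precision 1/τ₀² = 1/9.71² = 0.0106062; data precision n/σ² = 3/11.76² = 0.0216924.
Posterior precision = 0.0106062 + 0.0216924 = 0.0322986, giving posterior SD = 1/√0.0322986 = 5.564.
Posterior mean = (0.0106062·57.88 + 0.0216924·53.65) / 0.0322986 = 55.039.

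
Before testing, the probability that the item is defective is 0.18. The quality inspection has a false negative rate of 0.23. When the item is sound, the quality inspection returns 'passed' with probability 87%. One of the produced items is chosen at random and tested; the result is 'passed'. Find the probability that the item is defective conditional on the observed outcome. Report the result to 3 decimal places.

Let H be the event that the item is defective. P(H) = 0.18, so P(¬H) = 0.82. With E the 'passed' result, P(E|H) = 0.23 and P(E|¬H) = 0.87.
P(E) = 0.23·0.18 + 0.87·0.82 = 0.041400 + 0.71340 = 0.75480.
By Bayes' theorem, P(H|E) = 0.041400 / 0.75480 = 0.055.

P(H | E) ≈ 0.055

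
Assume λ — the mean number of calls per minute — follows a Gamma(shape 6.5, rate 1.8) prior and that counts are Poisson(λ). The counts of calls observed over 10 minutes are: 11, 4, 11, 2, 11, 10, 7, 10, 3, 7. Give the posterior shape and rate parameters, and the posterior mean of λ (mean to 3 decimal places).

Posterior: Gamma(shape=82.5, rate=11.8); mean ≈ 6.992

Total count ∑xᵢ = 76 over n = 10 minutes.
Gamma is conjugate to the Poisson likelihood: posterior is Gamma(shape = 6.5+76 = 82.5, rate = 1.8+10 = 11.8).
E[λ | data] = 82.5/11.8 = 6.992.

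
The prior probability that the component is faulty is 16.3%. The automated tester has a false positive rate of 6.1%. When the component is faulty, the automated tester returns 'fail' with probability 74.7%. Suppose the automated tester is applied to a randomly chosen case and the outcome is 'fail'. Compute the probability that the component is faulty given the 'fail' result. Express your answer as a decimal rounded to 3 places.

Write H for 'the component is faulty'. Prior odds H:¬H = 0.163/0.837 = 0.19474. For the 'fail' outcome, the likelihood ratio is 0.747/0.061 = 12.246.
Posterior odds = 0.19474 × 12.246 = 2.3848, so P(H|E) = 2.3848/(1+2.3848) = 0.705.

P(H | E) ≈ 0.705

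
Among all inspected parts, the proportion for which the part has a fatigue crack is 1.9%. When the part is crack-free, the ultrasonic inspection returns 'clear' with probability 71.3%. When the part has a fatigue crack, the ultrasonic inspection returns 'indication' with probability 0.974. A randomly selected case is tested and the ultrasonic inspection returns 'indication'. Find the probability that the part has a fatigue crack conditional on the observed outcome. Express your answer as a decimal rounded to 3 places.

Write H for 'the part has a fatigue crack'. Prior odds H:¬H = 0.019/0.981 = 0.019368. For the 'indication' outcome, the likelihood ratio is 0.974/0.287 = 3.3937.
Posterior odds = 0.019368 × 3.3937 = 0.065730, so P(H|E) = 0.065730/(1+0.065730) = 0.062.

P(H | E) ≈ 0.062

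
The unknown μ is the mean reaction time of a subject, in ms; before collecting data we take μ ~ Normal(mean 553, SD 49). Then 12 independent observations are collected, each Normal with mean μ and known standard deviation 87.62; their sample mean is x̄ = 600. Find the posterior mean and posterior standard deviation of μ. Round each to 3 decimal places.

With known σ, the Normal prior is conjugate. Weight on the data is w = (n/σ²)/(n/σ² + 1/τ₀²) = 0.00156306/(0.00156306+0.00041649) = 0.78960.
Posterior mean = w·x̄ + (1−w)·μ₀ = 0.78960·600 + 0.21040·553 = 590.111. Posterior variance = 1/(0.00156306+0.00041649) = 505.165, so SD = 22.476.

Posterior mean ≈ 590.111; posterior SD ≈ 22.476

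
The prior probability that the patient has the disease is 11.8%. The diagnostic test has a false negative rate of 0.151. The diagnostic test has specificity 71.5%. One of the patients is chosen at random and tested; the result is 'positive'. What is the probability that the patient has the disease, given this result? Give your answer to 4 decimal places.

P(H | E) ≈ 0.2850

Write H for 'the patient has the disease'. Prior odds H:¬H = 0.118/0.882 = 0.13379. For the 'positive' outcome, the likelihood ratio is 0.849/0.285 = 2.9789.
Posterior odds = 0.13379 × 2.9789 = 0.39854, so P(H|E) = 0.39854/(1+0.39854) = 0.2850.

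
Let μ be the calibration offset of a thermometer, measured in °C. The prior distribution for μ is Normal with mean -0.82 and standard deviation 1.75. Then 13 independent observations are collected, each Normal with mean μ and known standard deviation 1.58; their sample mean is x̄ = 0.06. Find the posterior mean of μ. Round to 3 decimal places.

Prior precision 1/τ₀² = 1/1.75² = 0.326531; data precision n/σ² = 13/1.58² = 5.20750.
Posterior precision = 0.326531 + 5.20750 = 5.53403.
Posterior mean = (0.326531·-0.82 + 5.20750·0.06) / 5.53403 = 0.008.

Posterior mean ≈ 0.008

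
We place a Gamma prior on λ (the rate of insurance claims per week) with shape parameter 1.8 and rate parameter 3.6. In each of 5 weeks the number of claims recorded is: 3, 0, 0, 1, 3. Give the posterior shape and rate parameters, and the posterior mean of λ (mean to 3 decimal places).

Posterior: Gamma(shape=8.8, rate=8.6); mean ≈ 1.023

Total count ∑xᵢ = 7 over n = 5 weeks.
Gamma is conjugate to the Poisson likelihood: posterior is Gamma(shape = 1.8+7 = 8.8, rate = 3.6+5 = 8.6).
Posterior mean = shape/rate = 8.8/8.6 = 1.023.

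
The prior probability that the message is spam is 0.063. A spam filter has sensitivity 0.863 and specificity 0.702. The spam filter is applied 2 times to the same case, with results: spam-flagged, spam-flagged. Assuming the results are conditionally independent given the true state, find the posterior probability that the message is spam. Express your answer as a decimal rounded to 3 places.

Let H be the event that the message is spam; start with P(H) = 0.063. P('spam-flagged'|H) = 0.863, P('spam-flagged'|¬H) = 0.298.
Update on result 1 ('spam-flagged'): P(H) ← 0.863·0.0630 / (0.863·0.0630 + 0.298·0.9370) = 0.054369/0.33360 = 0.1630.
Update on result 2 ('spam-flagged'): P(H) ← 0.863·0.1630 / (0.863·0.1630 + 0.298·0.8370) = 0.14065/0.39008 = 0.3606.

Posterior P(H) ≈ 0.361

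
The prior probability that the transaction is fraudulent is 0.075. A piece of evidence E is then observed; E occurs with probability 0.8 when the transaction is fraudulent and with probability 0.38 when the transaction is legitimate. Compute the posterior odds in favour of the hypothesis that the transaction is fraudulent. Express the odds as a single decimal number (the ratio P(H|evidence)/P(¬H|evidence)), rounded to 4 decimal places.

Posterior odds ≈ 0.1707

Prior odds = 0.075/(1−0.075) = 0.081081.
Likelihood ratio for E = 0.8/0.38 = 2.1053.
Posterior odds = prior odds × LR = 0.17070.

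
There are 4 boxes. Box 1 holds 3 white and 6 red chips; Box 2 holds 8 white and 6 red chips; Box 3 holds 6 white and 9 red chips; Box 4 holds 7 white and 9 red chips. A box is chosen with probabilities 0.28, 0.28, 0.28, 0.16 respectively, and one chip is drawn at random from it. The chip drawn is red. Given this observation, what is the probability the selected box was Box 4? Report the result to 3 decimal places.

Tabulate prior·likelihood by source: [1] prior 0.28, lik 0.6667, product 0.1867; [2] prior 0.28, lik 0.4286, product 0.1200; [3] prior 0.28, lik 0.6, product 0.1680; [4] prior 0.16, lik 0.5625, product 0.09000.
Normalizing constant = 0.56467; the posterior for Box 4 is its product over the sum, 0.09000/0.56467 = 0.159.

Posterior probability ≈ 0.159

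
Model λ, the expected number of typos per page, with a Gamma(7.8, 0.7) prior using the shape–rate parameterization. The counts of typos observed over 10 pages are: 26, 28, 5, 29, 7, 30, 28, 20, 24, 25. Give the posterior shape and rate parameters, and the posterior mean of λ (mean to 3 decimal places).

Posterior: Gamma(shape=229.8, rate=10.7); mean ≈ 21.477

The Poisson likelihood adds the total count to the shape and the number of exposure periods to the rate. Here ∑xᵢ = 222 and n = 10, so shape 7.8→229.8 and rate 0.7→10.7.
Posterior mean = shape/rate = 229.8/10.7 = 21.477.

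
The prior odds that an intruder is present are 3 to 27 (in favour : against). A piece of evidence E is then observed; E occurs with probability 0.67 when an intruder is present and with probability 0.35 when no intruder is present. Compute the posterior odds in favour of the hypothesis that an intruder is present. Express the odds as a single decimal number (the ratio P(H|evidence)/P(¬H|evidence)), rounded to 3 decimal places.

Prior odds = 3/27 = 0.11111.
Likelihood ratio for E = 0.67/0.35 = 1.9143.
Posterior odds = prior odds × LR = 0.21270.

Posterior odds ≈ 0.213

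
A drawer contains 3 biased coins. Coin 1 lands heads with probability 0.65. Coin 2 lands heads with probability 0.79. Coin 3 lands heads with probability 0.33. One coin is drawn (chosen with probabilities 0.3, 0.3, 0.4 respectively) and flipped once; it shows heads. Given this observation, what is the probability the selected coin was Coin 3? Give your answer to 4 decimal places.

P(heads|C1) = 0.65; P(heads|C2) = 0.79; P(heads|C3) = 0.33.
Prior × likelihood for each source: 0.3·0.65=0.1950, 0.3·0.79=0.2370, 0.4·0.33=0.1320. Summing gives P(heads) = 0.56400.
P(Coin 3 | heads) = 0.1320 / 0.56400 = 0.2340.

Posterior probability ≈ 0.2340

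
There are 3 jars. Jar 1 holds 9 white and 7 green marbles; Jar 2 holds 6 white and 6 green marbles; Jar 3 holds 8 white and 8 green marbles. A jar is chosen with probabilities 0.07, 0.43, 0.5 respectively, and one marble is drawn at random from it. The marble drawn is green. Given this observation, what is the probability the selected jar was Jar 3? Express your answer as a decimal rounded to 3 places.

Posterior probability ≈ 0.504

P(green|Jar 1) = 0.4375; P(green|Jar 2) = 0.5; P(green|Jar 3) = 0.5.
Prior × likelihood for each source: 0.07·0.4375=0.03063, 0.43·0.5=0.2150, 0.5·0.5=0.2500. Summing gives P(green) = 0.49562.
P(Jar 3 | green) = 0.2500 / 0.49562 = 0.504.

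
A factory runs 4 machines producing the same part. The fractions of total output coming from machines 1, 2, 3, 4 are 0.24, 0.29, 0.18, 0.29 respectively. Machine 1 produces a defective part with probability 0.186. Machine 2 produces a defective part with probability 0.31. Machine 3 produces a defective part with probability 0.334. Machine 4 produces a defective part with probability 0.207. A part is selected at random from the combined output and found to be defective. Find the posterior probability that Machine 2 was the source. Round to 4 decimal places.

Posterior probability ≈ 0.3530

Tabulate prior·likelihood by source: [1] prior 0.24, lik 0.186, product 0.04464; [2] prior 0.29, lik 0.31, product 0.08990; [3] prior 0.18, lik 0.334, product 0.06012; [4] prior 0.29, lik 0.207, product 0.06003.
Normalizing constant = 0.25469; the posterior for Machine 2 is its product over the sum, 0.08990/0.25469 = 0.3530.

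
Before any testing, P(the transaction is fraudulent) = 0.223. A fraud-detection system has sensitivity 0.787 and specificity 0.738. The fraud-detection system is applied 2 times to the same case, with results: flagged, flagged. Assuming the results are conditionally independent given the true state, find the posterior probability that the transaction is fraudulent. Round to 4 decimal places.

Let H be the event that the transaction is fraudulent; start with P(H) = 0.223. P('flagged'|H) = 0.787, P('flagged'|¬H) = 0.262.
Update on result 1 ('flagged'): P(H) ← 0.787·0.2230 / (0.787·0.2230 + 0.262·0.7770) = 0.17550/0.37908 = 0.4630.
Update on result 2 ('flagged'): P(H) ← 0.787·0.4630 / (0.787·0.4630 + 0.262·0.5370) = 0.36436/0.50506 = 0.7214.

Posterior P(H) ≈ 0.7214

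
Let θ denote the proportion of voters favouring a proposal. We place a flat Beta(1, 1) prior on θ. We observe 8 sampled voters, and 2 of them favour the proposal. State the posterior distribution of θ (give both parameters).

The binomial likelihood is conjugate to the Beta prior: with 2 successes and 6 failures, the posterior is Beta(1+2, 1+6) = Beta(3, 7).

Posterior: Beta(3, 7)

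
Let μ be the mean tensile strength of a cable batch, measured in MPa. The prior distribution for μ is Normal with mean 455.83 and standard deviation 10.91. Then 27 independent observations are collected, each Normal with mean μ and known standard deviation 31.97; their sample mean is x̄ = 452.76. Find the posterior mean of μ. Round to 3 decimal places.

With known σ, the Normal prior is conjugate. Weight on the data is w = (n/σ²)/(n/σ² + 1/τ₀²) = 0.0264167/(0.0264167+0.00840138) = 0.75871.
Posterior mean = w·x̄ + (1−w)·μ₀ = 0.75871·452.76 + 0.24129·455.83 = 453.501.

Posterior mean ≈ 453.501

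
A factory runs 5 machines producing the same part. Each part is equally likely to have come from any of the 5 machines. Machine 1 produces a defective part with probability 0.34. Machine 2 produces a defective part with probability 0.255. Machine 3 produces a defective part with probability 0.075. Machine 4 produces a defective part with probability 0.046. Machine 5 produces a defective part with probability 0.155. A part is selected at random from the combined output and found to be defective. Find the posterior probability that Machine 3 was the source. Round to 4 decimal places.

Posterior probability ≈ 0.0861

Tabulate prior·likelihood by source: [1] prior 0.2, lik 0.34, product 0.06800; [2] prior 0.2, lik 0.255, product 0.05100; [3] prior 0.2, lik 0.075, product 0.01500; [4] prior 0.2, lik 0.046, product 0.009200; [5] prior 0.2, lik 0.155, product 0.03100.
Normalizing constant = 0.17420; the posterior for Machine 3 is its product over the sum, 0.01500/0.17420 = 0.0861.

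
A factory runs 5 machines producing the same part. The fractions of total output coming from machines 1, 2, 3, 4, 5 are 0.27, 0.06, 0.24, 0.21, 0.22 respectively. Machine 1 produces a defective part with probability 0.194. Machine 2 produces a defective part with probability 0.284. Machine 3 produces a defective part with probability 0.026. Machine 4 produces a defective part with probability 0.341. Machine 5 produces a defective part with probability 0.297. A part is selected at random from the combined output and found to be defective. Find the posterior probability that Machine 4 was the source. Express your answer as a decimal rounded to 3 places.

Tabulate prior·likelihood by source: [1] prior 0.27, lik 0.194, product 0.05238; [2] prior 0.06, lik 0.284, product 0.01704; [3] prior 0.24, lik 0.026, product 0.006240; [4] prior 0.21, lik 0.341, product 0.07161; [5] prior 0.22, lik 0.297, product 0.06534.
Normalizing constant = 0.21261; the posterior for Machine 4 is its product over the sum, 0.07161/0.21261 = 0.337.

Posterior probability ≈ 0.337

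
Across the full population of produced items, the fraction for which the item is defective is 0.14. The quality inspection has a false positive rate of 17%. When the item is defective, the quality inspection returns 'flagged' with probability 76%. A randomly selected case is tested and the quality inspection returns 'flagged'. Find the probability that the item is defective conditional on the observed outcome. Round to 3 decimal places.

P(H | E) ≈ 0.421

Write H for 'the item is defective'. Prior odds H:¬H = 0.14/0.86 = 0.16279. For the 'flagged' outcome, the likelihood ratio is 0.76/0.17 = 4.4706.
Posterior odds = 0.16279 × 4.4706 = 0.72777, so P(H|E) = 0.72777/(1+0.72777) = 0.421.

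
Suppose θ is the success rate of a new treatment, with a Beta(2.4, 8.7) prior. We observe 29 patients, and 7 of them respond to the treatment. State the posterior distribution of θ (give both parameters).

Observing 7 successes and 22 failures updates Beta(2.4, 8.7) by adding the success and failure counts to the two shape parameters: α = 2.4+7 = 9.4, β = 8.7+22 = 30.7.

Posterior: Beta(9.4, 30.7)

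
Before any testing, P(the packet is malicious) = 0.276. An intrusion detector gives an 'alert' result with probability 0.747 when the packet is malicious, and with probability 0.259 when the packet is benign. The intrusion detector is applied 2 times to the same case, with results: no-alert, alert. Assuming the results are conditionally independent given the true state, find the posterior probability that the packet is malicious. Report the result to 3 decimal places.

With H the event that the packet is malicious, the joint likelihood of the observed sequence is P(data|H) = 0.253·0.747 = 0.18899 and P(data|¬H) = 0.741·0.259 = 0.19192.
Bayes: P(H|data) = 0.276·0.18899 / (0.276·0.18899 + 0.724·0.19192) = 0.052162/0.19111 = 0.2729.

Posterior P(H) ≈ 0.273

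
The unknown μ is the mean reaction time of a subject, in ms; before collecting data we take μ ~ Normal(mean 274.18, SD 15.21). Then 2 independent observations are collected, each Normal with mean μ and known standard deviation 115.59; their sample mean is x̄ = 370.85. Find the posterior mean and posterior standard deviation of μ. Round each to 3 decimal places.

Prior precision 1/τ₀² = 1/15.21² = 0.00432257; data precision n/σ² = 2/115.59² = 0.00014969.
Posterior precision = 0.00432257 + 0.00014969 = 0.00447225, giving posterior SD = 1/√0.00447225 = 14.953.
Posterior mean = (0.00432257·274.18 + 0.00014969·370.85) / 0.00447225 = 277.416.

Posterior mean ≈ 277.416; posterior SD ≈ 14.953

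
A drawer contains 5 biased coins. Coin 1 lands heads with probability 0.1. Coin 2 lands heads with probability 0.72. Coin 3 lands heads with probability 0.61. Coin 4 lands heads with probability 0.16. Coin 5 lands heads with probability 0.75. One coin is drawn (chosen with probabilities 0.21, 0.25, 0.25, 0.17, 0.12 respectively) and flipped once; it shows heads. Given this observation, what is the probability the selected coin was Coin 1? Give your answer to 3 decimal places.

Posterior probability ≈ 0.045

P(heads|C1) = 0.1; P(heads|C2) = 0.72; P(heads|C3) = 0.61; P(heads|C4) = 0.16; P(heads|C5) = 0.75.
Prior × likelihood for each source: 0.21·0.1=0.02100, 0.25·0.72=0.1800, 0.25·0.61=0.1525, 0.17·0.16=0.02720, 0.12·0.75=0.09000. Summing gives P(heads) = 0.47070.
P(Coin 1 | heads) = 0.02100 / 0.47070 = 0.045.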